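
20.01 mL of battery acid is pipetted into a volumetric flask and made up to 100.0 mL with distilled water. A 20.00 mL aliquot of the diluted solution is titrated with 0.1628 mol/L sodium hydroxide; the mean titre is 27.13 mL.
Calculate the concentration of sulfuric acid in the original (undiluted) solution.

0.5518 mol/L

H2SO4 + 2 NaOH → Na2SO4 + 2 H2O
n(NaOH) = 0.02713 × 0.1628 = 4.417 × 10^-3 mol
From the 1:2 ratio, n(H2SO4) in the aliquot = 1/2 × 4.417 × 10^-3 = 2.208 × 10^-3 mol
[H2SO4]_dilute = 2.208 × 10^-3 / 0.02000 = 0.1104 mol/L
Dilution factor = 100.0 / 20.01 = 4.998
[H2SO4]_stock = 0.1104 × 4.998 = 0.5518 mol/L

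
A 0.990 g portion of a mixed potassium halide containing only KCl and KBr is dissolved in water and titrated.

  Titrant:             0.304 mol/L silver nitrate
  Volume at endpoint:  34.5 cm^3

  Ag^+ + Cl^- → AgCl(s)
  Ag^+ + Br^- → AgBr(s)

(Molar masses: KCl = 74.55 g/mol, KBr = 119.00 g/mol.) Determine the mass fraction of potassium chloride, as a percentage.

n(AgNO3) = 0.0345 × 0.304 = 0.0105 mol
Let x = n(KCl), y = n(KBr).
Titrant: 1x + 1y = 0.0105;  mass: 74.55x + 119.00y = 0.990
Solving, x = 5.81 × 10^-3 mol, y = 4.68 × 10^-3 mol
mass of KCl = 5.81 × 10^-3 × 74.55 = 0.433 g
% KCl = 0.433 / 0.990 × 100 = 43.7 %

43.7 %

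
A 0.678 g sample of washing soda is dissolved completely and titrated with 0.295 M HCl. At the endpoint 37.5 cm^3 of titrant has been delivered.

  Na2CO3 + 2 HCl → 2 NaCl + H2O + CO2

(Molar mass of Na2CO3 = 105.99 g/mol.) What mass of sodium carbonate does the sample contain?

0.586 g

n(HCl) = 0.0375 L × 0.295 mol/L = 0.0111 mol
From the 1:2 ratio, n(Na2CO3) = 1/2 × 0.0111 = 5.53 × 10^-3 mol
mass of Na2CO3 = 5.53 × 10^-3 × 105.99 g/mol = 0.586 g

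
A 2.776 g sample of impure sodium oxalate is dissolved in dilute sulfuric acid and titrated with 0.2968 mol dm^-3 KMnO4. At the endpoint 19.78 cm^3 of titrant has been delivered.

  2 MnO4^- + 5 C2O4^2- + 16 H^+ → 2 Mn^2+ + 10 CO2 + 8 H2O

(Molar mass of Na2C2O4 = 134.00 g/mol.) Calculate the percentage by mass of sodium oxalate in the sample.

n(KMnO4) = 0.01978 L × 0.2968 mol/L = 5.871 × 10^-3 mol
From the 5:2 ratio, n(Na2C2O4) = 5/2 × 5.871 × 10^-3 = 0.01468 mol
mass of Na2C2O4 = 0.01468 × 134.00 g/mol = 1.967 g
% Na2C2O4 = 1.967 / 2.776 × 100 = 70.85 %

70.85 %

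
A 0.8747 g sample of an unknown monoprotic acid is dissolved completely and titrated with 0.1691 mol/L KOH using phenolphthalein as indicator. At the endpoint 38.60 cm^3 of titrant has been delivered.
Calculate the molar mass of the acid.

134.0 g/mol

n(KOH) = 0.03860 L × 0.1691 mol/L = 6.527 × 10^-3 mol
n(HA) = 6.527 × 10^-3 mol (1:1 ratio)
M = m / n = 0.8747 g / 6.527 × 10^-3 mol = 134.0 g/mol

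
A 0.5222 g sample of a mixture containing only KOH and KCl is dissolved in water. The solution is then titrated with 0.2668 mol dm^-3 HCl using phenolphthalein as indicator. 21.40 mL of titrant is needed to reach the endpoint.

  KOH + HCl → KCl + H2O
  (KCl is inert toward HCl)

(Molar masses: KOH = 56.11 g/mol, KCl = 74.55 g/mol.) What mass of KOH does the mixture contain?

0.3204 g

n(HCl) = 0.02140 × 0.2668 = 5.710 × 10^-3 mol
Let x = n(KOH), y = n(KCl).
Titrant: 1x = 5.710 × 10^-3;  mass: 56.11x + 74.55y = 0.5222
Solving, x = 5.710 × 10^-3 mol, y = 2.707 × 10^-3 mol
mass of KOH = 5.710 × 10^-3 × 56.11 = 0.3204 g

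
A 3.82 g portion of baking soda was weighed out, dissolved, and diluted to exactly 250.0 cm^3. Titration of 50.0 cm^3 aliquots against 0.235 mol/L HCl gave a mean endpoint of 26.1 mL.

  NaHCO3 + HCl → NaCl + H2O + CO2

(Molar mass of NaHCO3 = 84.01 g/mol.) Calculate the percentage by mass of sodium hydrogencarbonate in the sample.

n(HCl) per titration = 0.0261 × 0.235 = 6.13 × 10^-3 mol
n(NaHCO3) in each aliquot = 6.13 × 10^-3 mol (1:1 ratio)
n(NaHCO3) in the whole flask = 6.13 × 10^-3 × 250.0/50.0 = 0.0307 mol
mass of NaHCO3 = 0.0307 × 84.01 = 2.58 g
% NaHCO3 = 2.58 / 3.82 × 100 = 67.4 %

67.4 %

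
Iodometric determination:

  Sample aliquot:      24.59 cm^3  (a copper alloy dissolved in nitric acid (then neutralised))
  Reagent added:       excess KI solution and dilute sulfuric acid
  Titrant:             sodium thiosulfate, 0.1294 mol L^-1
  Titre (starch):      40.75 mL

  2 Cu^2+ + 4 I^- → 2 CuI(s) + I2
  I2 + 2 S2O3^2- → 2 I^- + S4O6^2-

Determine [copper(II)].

n(S2O3^2-) = 0.04075 × 0.1294 = 5.273 × 10^-3 mol
n(I2) = n(S2O3^2-)/2 = 2.637 × 10^-3 mol
From the 2:1 ratio, n(Cu2+) in the aliquot = 2/1 × 2.637 × 10^-3 = 5.273 × 10^-3 mol
[Cu2+] = 5.273 × 10^-3 / 0.02459 = 0.2144 mol/L

0.2144 mol/L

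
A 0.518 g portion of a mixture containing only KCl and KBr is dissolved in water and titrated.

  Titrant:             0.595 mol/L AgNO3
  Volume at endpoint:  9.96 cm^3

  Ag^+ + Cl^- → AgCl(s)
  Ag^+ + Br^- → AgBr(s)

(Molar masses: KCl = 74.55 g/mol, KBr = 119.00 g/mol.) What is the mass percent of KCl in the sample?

60.6 %

n(AgNO3) = 0.00996 × 0.595 = 5.93 × 10^-3 mol
Let x = n(KCl), y = n(KBr).
Titrant: 1x + 1y = 5.93 × 10^-3;  mass: 74.55x + 119.00y = 0.518
Solving, x = 4.21 × 10^-3 mol, y = 1.71 × 10^-3 mol
mass of KCl = 4.21 × 10^-3 × 74.55 = 0.314 g
% KCl = 0.314 / 0.518 × 100 = 60.6 %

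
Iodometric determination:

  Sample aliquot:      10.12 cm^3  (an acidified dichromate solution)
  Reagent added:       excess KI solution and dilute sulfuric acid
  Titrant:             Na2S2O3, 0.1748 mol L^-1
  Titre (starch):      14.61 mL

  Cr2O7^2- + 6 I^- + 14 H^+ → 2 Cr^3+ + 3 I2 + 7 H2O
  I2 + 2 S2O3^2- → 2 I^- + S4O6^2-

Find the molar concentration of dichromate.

n(S2O3^2-) = 0.01461 × 0.1748 = 2.554 × 10^-3 mol
n(I2) = n(S2O3^2-)/2 = 1.277 × 10^-3 mol
From the 1:3 ratio, n(Cr2O7^2-) in the aliquot = 1/3 × 1.277 × 10^-3 = 4.256 × 10^-4 mol
[Cr2O7^2-] = 4.256 × 10^-4 / 0.01012 = 0.04206 mol/L

0.04206 mol/L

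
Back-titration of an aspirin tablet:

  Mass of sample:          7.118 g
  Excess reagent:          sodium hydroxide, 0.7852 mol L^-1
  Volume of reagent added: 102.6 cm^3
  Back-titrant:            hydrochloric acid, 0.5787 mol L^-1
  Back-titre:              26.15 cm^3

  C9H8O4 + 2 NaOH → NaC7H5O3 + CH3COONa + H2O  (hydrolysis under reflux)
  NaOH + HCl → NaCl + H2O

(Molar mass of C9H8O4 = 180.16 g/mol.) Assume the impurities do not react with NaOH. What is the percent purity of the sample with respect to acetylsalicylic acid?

82.80 %

n(NaOH) added = 0.1026 × 0.7852 = 0.08056 mol
n(HCl) used in back-titration = 0.02615 × 0.5787 = 0.01513 mol
n(NaOH) left over = 0.01513 mol (1:1 ratio)
n(NaOH) consumed by analyte = 0.08056 − 0.01513 = 0.06543 mol
From the 1:2 ratio, n(C9H8O4) = 1/2 × 0.06543 = 0.03271 mol
mass of C9H8O4 = 0.03271 × 180.16 = 5.894 g
% C9H8O4 = 5.894 / 7.118 × 100 = 82.80 %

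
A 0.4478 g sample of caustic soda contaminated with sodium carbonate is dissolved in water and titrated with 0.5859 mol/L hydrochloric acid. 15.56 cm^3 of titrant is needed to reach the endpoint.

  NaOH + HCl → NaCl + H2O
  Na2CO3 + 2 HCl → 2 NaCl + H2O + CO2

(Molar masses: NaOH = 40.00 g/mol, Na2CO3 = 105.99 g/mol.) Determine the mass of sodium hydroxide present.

n(HCl) = 0.01556 × 0.5859 = 9.117 × 10^-3 mol
Let x = n(NaOH), y = n(Na2CO3).
Titrant: 1x + 2y = 9.117 × 10^-3;  mass: 40.00x + 105.99y = 0.4478
Solving, x = 2.719 × 10^-3 mol, y = 3.199 × 10^-3 mol
mass of NaOH = 2.719 × 10^-3 × 40.00 = 0.1088 g

0.1088 g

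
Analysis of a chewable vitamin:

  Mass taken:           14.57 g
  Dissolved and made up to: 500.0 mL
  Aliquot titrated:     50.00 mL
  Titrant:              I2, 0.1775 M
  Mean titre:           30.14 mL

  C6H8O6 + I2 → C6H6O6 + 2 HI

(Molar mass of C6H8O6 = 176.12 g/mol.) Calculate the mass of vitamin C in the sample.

n(I2) per titration = 0.03014 × 0.1775 = 5.350 × 10^-3 mol
n(C6H8O6) in each aliquot = 5.350 × 10^-3 mol (1:1 ratio)
n(C6H8O6) in the whole flask = 5.350 × 10^-3 × 500.0/50.00 = 0.05350 mol
mass of C6H8O6 = 0.05350 × 176.12 = 9.422 g

9.422 g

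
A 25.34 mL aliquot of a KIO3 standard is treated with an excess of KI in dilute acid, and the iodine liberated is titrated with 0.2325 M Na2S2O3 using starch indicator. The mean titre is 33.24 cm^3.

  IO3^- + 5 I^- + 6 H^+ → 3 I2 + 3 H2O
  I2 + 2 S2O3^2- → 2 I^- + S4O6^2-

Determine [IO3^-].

n(S2O3^2-) = 0.03324 × 0.2325 = 7.728 × 10^-3 mol
n(I2) = n(S2O3^2-)/2 = 3.864 × 10^-3 mol
From the 1:3 ratio, n(IO3^-) in the aliquot = 1/3 × 3.864 × 10^-3 = 1.288 × 10^-3 mol
[IO3^-] = 1.288 × 10^-3 / 0.02534 = 0.05083 mol/L

0.05083 M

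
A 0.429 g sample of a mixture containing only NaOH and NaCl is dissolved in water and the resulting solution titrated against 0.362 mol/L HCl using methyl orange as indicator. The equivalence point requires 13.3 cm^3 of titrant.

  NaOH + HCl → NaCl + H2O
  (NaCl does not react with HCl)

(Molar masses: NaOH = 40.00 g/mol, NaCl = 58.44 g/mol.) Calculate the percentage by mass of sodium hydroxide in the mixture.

44.9 %

n(HCl) = 0.0133 × 0.362 = 4.81 × 10^-3 mol
Let x = n(NaOH), y = n(NaCl).
Titrant: 1x = 4.81 × 10^-3;  mass: 40.00x + 58.44y = 0.429
Solving, x = 4.81 × 10^-3 mol, y = 4.05 × 10^-3 mol
mass of NaOH = 4.81 × 10^-3 × 40.00 = 0.193 g
% NaOH = 0.193 / 0.429 × 100 = 44.9 %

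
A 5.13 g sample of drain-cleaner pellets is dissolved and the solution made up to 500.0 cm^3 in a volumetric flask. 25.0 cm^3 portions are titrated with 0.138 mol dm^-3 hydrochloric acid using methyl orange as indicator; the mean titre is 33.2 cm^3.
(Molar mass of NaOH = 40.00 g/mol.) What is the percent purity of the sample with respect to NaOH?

71.4 %

NaOH + HCl → NaCl + H2O
n(HCl) per titration = 0.0332 × 0.138 = 4.58 × 10^-3 mol
n(NaOH) in each aliquot = 4.58 × 10^-3 mol (1:1 ratio)
n(NaOH) in the whole flask = 4.58 × 10^-3 × 500.0/25.0 = 0.0916 mol
mass of NaOH = 0.0916 × 40.00 = 3.67 g
% NaOH = 3.67 / 5.13 × 100 = 71.4 %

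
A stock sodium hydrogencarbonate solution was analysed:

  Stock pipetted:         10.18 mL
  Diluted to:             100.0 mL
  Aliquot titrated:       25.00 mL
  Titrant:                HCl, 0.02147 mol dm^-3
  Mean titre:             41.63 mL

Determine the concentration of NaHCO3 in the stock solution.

NaHCO3 + HCl → NaCl + H2O + CO2
n(HCl) = 0.04163 × 0.02147 = 8.938 × 10^-4 mol
n(NaHCO3) in the aliquot = 8.938 × 10^-4 mol (1:1 ratio)
[NaHCO3]_dilute = 8.938 × 10^-4 / 0.02500 = 0.03575 mol/L
Dilution factor = 100.0 / 10.18 = 9.823
[NaHCO3]_stock = 0.03575 × 9.823 = 0.3512 mol/L

0.3512 mol/L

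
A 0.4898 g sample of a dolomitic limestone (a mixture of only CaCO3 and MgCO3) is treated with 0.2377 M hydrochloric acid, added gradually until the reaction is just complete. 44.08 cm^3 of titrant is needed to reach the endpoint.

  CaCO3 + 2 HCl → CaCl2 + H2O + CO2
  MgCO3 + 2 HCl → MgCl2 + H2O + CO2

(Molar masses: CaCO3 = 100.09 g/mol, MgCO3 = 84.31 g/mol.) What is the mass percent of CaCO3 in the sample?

62.30 %

n(HCl) = 0.04408 × 0.2377 = 0.01048 mol
Let x = n(CaCO3), y = n(MgCO3).
Titrant: 2x + 2y = 0.01048;  mass: 100.09x + 84.31y = 0.4898
Solving, x = 3.049 × 10^-3 mol, y = 2.190 × 10^-3 mol
mass of CaCO3 = 3.049 × 10^-3 × 100.09 = 0.3051 g
% CaCO3 = 0.3051 / 0.4898 × 100 = 62.30 %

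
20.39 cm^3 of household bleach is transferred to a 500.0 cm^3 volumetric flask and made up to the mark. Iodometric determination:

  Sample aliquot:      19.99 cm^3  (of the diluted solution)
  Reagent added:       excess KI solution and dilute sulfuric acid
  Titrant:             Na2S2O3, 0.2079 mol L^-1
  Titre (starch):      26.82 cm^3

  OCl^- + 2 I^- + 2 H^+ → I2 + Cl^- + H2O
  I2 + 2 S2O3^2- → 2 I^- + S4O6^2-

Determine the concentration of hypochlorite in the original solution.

n(S2O3^2-) = 0.02682 × 0.2079 = 5.576 × 10^-3 mol
n(I2) = n(S2O3^2-)/2 = 2.788 × 10^-3 mol
n(OCl^-) in the aliquot = 2.788 × 10^-3 mol (1:1 ratio)
[OCl^-]_dilute = 2.788 × 10^-3 / 0.01999 = 0.1395 mol/L
[OCl^-]_original = 0.1395 × 500.0/20.39 = 3.420 mol/L

3.420 mol/L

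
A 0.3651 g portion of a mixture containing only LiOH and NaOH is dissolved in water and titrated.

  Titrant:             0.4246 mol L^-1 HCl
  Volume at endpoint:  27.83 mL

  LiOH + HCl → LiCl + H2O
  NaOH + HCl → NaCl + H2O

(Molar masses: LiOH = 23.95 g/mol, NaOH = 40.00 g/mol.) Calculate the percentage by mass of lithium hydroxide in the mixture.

n(HCl) = 0.02783 × 0.4246 = 0.01182 mol
Let x = n(LiOH), y = n(NaOH).
Titrant: 1x + 1y = 0.01182;  mass: 23.95x + 40.00y = 0.3651
Solving, x = 6.702 × 10^-3 mol, y = 5.115 × 10^-3 mol
mass of LiOH = 6.702 × 10^-3 × 23.95 = 0.1605 g
% LiOH = 0.1605 / 0.3651 × 100 = 43.96 %

43.96 %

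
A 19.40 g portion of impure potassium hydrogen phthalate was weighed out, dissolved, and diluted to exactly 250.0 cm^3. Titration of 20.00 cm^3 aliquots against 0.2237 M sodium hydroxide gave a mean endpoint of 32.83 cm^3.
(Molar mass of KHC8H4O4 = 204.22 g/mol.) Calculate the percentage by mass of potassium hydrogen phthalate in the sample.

96.64 %

KHC8H4O4 + NaOH → KNaC8H4O4 + H2O
n(NaOH) per titration = 0.03283 × 0.2237 = 7.344 × 10^-3 mol
n(KHC8H4O4) in each aliquot = 7.344 × 10^-3 mol (1:1 ratio)
n(KHC8H4O4) in the whole flask = 7.344 × 10^-3 × 250.0/20.00 = 0.09180 mol
mass of KHC8H4O4 = 0.09180 × 204.22 = 18.75 g
% KHC8H4O4 = 18.75 / 19.40 × 100 = 96.64 %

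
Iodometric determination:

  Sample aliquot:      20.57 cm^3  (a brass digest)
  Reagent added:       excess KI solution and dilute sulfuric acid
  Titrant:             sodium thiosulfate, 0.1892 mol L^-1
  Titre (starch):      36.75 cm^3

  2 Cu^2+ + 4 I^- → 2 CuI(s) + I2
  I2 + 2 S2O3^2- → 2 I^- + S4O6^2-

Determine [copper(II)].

0.3380 mol/L

n(S2O3^2-) = 0.03675 × 0.1892 = 6.953 × 10^-3 mol
n(I2) = n(S2O3^2-)/2 = 3.477 × 10^-3 mol
From the 2:1 ratio, n(Cu2+) in the aliquot = 2/1 × 3.477 × 10^-3 = 6.953 × 10^-3 mol
[Cu2+] = 6.953 × 10^-3 / 0.02057 = 0.3380 mol/L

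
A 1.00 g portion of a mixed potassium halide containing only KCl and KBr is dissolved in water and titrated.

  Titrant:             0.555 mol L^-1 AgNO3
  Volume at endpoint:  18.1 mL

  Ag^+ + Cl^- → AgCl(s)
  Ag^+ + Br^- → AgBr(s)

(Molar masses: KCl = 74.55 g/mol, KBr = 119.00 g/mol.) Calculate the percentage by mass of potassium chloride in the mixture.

32.8 %

n(AgNO3) = 0.0181 × 0.555 = 0.0100 mol
Let x = n(KCl), y = n(KBr).
Titrant: 1x + 1y = 0.0100;  mass: 74.55x + 119.00y = 1.00
Solving, x = 4.40 × 10^-3 mol, y = 5.65 × 10^-3 mol
mass of KCl = 4.40 × 10^-3 × 74.55 = 0.328 g
% KCl = 0.328 / 1.00 × 100 = 32.8 %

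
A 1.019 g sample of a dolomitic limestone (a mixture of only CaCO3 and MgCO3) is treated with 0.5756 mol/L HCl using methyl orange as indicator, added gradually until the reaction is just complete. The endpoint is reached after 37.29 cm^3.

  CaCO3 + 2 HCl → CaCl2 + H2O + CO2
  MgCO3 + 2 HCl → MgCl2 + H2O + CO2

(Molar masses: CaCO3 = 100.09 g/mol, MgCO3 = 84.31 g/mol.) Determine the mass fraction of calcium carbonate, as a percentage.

n(HCl) = 0.03729 × 0.5756 = 0.02146 mol
Let x = n(CaCO3), y = n(MgCO3).
Titrant: 2x + 2y = 0.02146;  mass: 100.09x + 84.31y = 1.019
Solving, x = 7.236 × 10^-3 mol, y = 3.496 × 10^-3 mol
mass of CaCO3 = 7.236 × 10^-3 × 100.09 = 0.7242 g
% CaCO3 = 0.7242 / 1.019 × 100 = 71.07 %

71.07 %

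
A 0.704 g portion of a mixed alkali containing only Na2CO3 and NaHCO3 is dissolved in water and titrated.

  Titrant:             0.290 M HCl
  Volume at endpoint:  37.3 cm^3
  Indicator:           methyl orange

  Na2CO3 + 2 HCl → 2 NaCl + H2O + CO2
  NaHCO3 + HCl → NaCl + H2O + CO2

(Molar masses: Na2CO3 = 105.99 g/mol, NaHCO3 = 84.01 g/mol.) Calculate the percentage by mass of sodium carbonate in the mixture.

n(HCl) = 0.0373 × 0.290 = 0.0108 mol
Let x = n(Na2CO3), y = n(NaHCO3).
Titrant: 2x + 1y = 0.0108;  mass: 105.99x + 84.01y = 0.704
Solving, x = 3.30 × 10^-3 mol, y = 4.22 × 10^-3 mol
mass of Na2CO3 = 3.30 × 10^-3 × 105.99 = 0.350 g
% Na2CO3 = 0.350 / 0.704 × 100 = 49.7 %

49.7 %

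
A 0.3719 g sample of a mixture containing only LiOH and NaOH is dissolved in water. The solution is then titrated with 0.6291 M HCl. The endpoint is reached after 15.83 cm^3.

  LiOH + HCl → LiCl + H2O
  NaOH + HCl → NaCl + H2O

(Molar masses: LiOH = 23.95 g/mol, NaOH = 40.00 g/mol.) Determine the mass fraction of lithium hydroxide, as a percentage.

10.61 %

n(HCl) = 0.01583 × 0.6291 = 9.959 × 10^-3 mol
Let x = n(LiOH), y = n(NaOH).
Titrant: 1x + 1y = 9.959 × 10^-3;  mass: 23.95x + 40.00y = 0.3719
Solving, x = 1.648 × 10^-3 mol, y = 8.311 × 10^-3 mol
mass of LiOH = 1.648 × 10^-3 × 23.95 = 0.03946 g
% LiOH = 0.03946 / 0.3719 × 100 = 10.61 %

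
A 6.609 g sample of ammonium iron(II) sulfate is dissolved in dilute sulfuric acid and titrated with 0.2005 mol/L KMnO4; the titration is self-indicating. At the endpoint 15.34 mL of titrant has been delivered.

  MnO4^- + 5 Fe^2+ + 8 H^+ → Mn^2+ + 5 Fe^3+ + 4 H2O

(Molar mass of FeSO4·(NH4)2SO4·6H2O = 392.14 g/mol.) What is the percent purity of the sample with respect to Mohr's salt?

n(KMnO4) = 0.01534 L × 0.2005 mol/L = 3.076 × 10^-3 mol
From the 5:1 ratio, n(FeSO4·(NH4)2SO4·6H2O) = 5/1 × 3.076 × 10^-3 = 0.01538 mol
mass of FeSO4·(NH4)2SO4·6H2O = 0.01538 × 392.14 g/mol = 6.030 g
% FeSO4·(NH4)2SO4·6H2O = 6.030 / 6.609 × 100 = 91.25 %

91.25 %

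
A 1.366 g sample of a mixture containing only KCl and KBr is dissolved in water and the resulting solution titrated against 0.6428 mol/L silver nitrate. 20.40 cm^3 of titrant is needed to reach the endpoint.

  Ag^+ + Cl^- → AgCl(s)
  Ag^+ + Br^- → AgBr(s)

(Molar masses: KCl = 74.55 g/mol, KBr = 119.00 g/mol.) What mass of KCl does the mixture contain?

0.3261 g

n(AgNO3) = 0.02040 × 0.6428 = 0.01311 mol
Let x = n(KCl), y = n(KBr).
Titrant: 1x + 1y = 0.01311;  mass: 74.55x + 119.00y = 1.366
Solving, x = 4.375 × 10^-3 mol, y = 8.738 × 10^-3 mol
mass of KCl = 4.375 × 10^-3 × 74.55 = 0.3261 g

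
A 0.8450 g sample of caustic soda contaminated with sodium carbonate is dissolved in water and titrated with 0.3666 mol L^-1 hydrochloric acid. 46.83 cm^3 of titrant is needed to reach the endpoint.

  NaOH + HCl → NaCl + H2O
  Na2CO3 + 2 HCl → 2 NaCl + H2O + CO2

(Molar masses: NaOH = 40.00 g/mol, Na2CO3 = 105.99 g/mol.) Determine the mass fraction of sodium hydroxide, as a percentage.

23.61 %

n(HCl) = 0.04683 × 0.3666 = 0.01717 mol
Let x = n(NaOH), y = n(Na2CO3).
Titrant: 1x + 2y = 0.01717;  mass: 40.00x + 105.99y = 0.8450
Solving, x = 4.987 × 10^-3 mol, y = 6.090 × 10^-3 mol
mass of NaOH = 4.987 × 10^-3 × 40.00 = 0.1995 g
% NaOH = 0.1995 / 0.8450 × 100 = 23.61 %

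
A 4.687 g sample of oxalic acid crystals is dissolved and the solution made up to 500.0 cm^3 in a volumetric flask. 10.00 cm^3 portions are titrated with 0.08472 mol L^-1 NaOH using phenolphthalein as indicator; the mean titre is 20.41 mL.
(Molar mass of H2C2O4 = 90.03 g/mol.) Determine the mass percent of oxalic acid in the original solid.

83.04 %

H2C2O4 + 2 NaOH → Na2C2O4 + 2 H2O
n(NaOH) per titration = 0.02041 × 0.08472 = 1.729 × 10^-3 mol
From the 1:2 ratio, n(H2C2O4) in each aliquot = 1/2 × 1.729 × 10^-3 = 8.646 × 10^-4 mol
n(H2C2O4) in the whole flask = 8.646 × 10^-4 × 500.0/10.00 = 0.04323 mol
mass of H2C2O4 = 0.04323 × 90.03 = 3.892 g
% H2C2O4 = 3.892 / 4.687 × 100 = 83.04 %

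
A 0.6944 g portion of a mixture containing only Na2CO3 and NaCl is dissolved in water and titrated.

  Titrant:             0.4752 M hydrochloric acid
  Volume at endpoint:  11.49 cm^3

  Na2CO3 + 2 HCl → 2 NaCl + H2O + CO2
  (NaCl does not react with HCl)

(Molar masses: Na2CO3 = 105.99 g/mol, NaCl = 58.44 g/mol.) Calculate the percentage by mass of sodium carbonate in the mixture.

n(HCl) = 0.01149 × 0.4752 = 5.460 × 10^-3 mol
Let x = n(Na2CO3), y = n(NaCl).
Titrant: 2x = 5.460 × 10^-3;  mass: 105.99x + 58.44y = 0.6944
Solving, x = 2.730 × 10^-3 mol, y = 6.931 × 10^-3 mol
mass of Na2CO3 = 2.730 × 10^-3 × 105.99 = 0.2894 g
% Na2CO3 = 0.2894 / 0.6944 × 100 = 41.67 %

41.67 %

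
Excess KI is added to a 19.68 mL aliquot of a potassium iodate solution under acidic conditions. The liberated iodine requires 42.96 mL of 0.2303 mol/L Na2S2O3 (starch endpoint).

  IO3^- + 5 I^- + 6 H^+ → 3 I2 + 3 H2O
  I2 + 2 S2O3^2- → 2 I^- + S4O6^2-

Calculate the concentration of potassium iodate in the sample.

n(S2O3^2-) = 0.04296 × 0.2303 = 9.894 × 10^-3 mol
n(I2) = n(S2O3^2-)/2 = 4.947 × 10^-3 mol
From the 1:3 ratio, n(IO3^-) in the aliquot = 1/3 × 4.947 × 10^-3 = 1.649 × 10^-3 mol
[IO3^-] = 1.649 × 10^-3 / 0.01968 = 0.08379 mol/L

0.08379 mol/L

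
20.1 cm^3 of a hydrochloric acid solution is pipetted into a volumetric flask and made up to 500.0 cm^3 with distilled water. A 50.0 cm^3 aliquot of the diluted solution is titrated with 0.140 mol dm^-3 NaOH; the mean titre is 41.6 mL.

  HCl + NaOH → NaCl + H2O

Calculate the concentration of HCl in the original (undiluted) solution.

n(NaOH) = 0.0416 × 0.140 = 5.82 × 10^-3 mol
n(HCl) in the aliquot = 5.82 × 10^-3 mol (1:1 ratio)
[HCl]_dilute = 5.82 × 10^-3 / 0.0500 = 0.116 mol/L
Dilution factor = 500.0 / 20.1 = 24.88
[HCl]_stock = 0.116 × 24.88 = 2.90 mol/L

2.90 mol/L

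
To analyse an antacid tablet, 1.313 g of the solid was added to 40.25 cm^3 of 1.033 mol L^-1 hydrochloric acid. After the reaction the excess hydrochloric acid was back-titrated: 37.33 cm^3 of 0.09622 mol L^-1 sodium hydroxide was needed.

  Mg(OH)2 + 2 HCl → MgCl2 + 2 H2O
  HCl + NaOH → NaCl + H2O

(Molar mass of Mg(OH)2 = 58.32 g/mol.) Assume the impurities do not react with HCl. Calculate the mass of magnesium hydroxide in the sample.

n(HCl) added = 0.04025 × 1.033 = 0.04158 mol
n(NaOH) used in back-titration = 0.03733 × 0.09622 = 3.592 × 10^-3 mol
n(HCl) left over = 3.592 × 10^-3 mol (1:1 ratio)
n(HCl) consumed by analyte = 0.04158 − 3.592 × 10^-3 = 0.03799 mol
From the 1:2 ratio, n(Mg(OH)2) = 1/2 × 0.03799 = 0.01899 mol
mass of Mg(OH)2 = 0.01899 × 58.32 = 1.108 g

1.108 g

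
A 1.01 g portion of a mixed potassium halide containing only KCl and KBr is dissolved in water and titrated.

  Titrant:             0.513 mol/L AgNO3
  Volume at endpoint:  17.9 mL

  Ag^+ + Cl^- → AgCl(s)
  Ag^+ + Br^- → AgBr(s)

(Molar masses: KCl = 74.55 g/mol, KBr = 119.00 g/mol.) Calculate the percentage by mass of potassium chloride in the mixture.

13.7 %

n(AgNO3) = 0.0179 × 0.513 = 9.18 × 10^-3 mol
Let x = n(KCl), y = n(KBr).
Titrant: 1x + 1y = 9.18 × 10^-3;  mass: 74.55x + 119.00y = 1.01
Solving, x = 1.86 × 10^-3 mol, y = 7.32 × 10^-3 mol
mass of KCl = 1.86 × 10^-3 × 74.55 = 0.139 g
% KCl = 0.139 / 1.01 × 100 = 13.7 %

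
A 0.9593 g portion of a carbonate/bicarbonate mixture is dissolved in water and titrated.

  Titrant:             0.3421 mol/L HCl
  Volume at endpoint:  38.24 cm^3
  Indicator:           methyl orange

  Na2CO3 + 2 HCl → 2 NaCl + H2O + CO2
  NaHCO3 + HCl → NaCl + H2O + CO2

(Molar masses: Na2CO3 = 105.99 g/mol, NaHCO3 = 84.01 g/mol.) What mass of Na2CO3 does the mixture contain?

n(HCl) = 0.03824 × 0.3421 = 0.01308 mol
Let x = n(Na2CO3), y = n(NaHCO3).
Titrant: 2x + 1y = 0.01308;  mass: 105.99x + 84.01y = 0.9593
Solving, x = 2.252 × 10^-3 mol, y = 8.577 × 10^-3 mol
mass of Na2CO3 = 2.252 × 10^-3 × 105.99 = 0.2387 g

0.2387 g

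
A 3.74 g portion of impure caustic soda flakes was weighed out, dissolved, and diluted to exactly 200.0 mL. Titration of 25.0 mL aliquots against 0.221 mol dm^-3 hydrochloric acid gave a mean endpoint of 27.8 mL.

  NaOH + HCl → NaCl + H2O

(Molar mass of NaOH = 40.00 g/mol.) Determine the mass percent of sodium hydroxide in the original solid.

n(HCl) per titration = 0.0278 × 0.221 = 6.14 × 10^-3 mol
n(NaOH) in each aliquot = 6.14 × 10^-3 mol (1:1 ratio)
n(NaOH) in the whole flask = 6.14 × 10^-3 × 200.0/25.0 = 0.0492 mol
mass of NaOH = 0.0492 × 40.00 = 1.97 g
% NaOH = 1.97 / 3.74 × 100 = 52.6 %

52.6 %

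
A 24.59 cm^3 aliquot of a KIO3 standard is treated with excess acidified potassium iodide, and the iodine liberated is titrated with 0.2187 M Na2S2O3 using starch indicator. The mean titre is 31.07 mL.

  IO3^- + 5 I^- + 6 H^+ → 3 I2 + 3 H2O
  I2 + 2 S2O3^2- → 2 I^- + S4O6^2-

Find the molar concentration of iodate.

n(S2O3^2-) = 0.03107 × 0.2187 = 6.795 × 10^-3 mol
n(I2) = n(S2O3^2-)/2 = 3.398 × 10^-3 mol
From the 1:3 ratio, n(IO3^-) in the aliquot = 1/3 × 3.398 × 10^-3 = 1.133 × 10^-3 mol
[IO3^-] = 1.133 × 10^-3 / 0.02459 = 0.04606 mol/L

0.04606 M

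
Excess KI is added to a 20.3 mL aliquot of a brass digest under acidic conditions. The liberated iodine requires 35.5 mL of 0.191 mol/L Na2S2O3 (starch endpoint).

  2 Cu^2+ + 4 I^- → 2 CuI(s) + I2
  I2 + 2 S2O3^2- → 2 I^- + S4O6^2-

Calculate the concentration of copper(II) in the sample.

0.334 mol/L

n(S2O3^2-) = 0.0355 × 0.191 = 6.78 × 10^-3 mol
n(I2) = n(S2O3^2-)/2 = 3.39 × 10^-3 mol
From the 2:1 ratio, n(Cu2+) in the aliquot = 2/1 × 3.39 × 10^-3 = 6.78 × 10^-3 mol
[Cu2+] = 6.78 × 10^-3 / 0.0203 = 0.334 mol/L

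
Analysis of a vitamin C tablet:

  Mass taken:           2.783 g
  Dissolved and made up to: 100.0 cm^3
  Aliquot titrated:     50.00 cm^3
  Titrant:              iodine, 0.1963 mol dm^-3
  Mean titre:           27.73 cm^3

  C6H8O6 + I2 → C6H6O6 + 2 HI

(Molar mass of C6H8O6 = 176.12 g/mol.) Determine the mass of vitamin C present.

n(I2) per titration = 0.02773 × 0.1963 = 5.443 × 10^-3 mol
n(C6H8O6) in each aliquot = 5.443 × 10^-3 mol (1:1 ratio)
n(C6H8O6) in the whole flask = 5.443 × 10^-3 × 100.0/50.00 = 0.01089 mol
mass of C6H8O6 = 0.01089 × 176.12 = 1.917 g

1.917 g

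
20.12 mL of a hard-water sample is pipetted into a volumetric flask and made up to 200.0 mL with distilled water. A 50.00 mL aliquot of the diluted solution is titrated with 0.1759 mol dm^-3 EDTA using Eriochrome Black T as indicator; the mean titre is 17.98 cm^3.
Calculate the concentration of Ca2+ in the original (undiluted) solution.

0.6288 mol/L

Ca^2+ + EDTA^4- → [Ca(EDTA)]^2-
n(EDTA) = 0.01798 × 0.1759 = 3.163 × 10^-3 mol
n(Ca2+) in the aliquot = 3.163 × 10^-3 mol (1:1 ratio)
[Ca2+]_dilute = 3.163 × 10^-3 / 0.05000 = 0.06325 mol/L
Dilution factor = 200.0 / 20.12 = 9.940
[Ca2+]_stock = 0.06325 × 9.940 = 0.6288 mol/L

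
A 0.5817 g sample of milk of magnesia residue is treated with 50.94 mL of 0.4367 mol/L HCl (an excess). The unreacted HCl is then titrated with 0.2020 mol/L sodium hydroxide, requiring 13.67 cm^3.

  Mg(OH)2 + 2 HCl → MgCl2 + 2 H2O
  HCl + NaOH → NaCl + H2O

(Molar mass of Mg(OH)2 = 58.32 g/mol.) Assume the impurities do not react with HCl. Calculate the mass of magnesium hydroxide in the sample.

0.5682 g

n(HCl) added = 0.05094 × 0.4367 = 0.02225 mol
n(NaOH) used in back-titration = 0.01367 × 0.2020 = 2.761 × 10^-3 mol
n(HCl) left over = 2.761 × 10^-3 mol (1:1 ratio)
n(HCl) consumed by analyte = 0.02225 − 2.761 × 10^-3 = 0.01948 mol
From the 1:2 ratio, n(Mg(OH)2) = 1/2 × 0.01948 = 9.742 × 10^-3 mol
mass of Mg(OH)2 = 9.742 × 10^-3 × 58.32 = 0.5682 g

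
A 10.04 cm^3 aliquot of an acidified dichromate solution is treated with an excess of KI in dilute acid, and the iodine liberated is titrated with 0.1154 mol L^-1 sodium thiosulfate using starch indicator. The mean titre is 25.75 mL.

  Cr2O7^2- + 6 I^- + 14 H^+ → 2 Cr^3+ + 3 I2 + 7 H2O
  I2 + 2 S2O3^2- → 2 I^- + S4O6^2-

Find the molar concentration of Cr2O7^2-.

0.04933 mol/L

n(S2O3^2-) = 0.02575 × 0.1154 = 2.972 × 10^-3 mol
n(I2) = n(S2O3^2-)/2 = 1.486 × 10^-3 mol
From the 1:3 ratio, n(Cr2O7^2-) in the aliquot = 1/3 × 1.486 × 10^-3 = 4.953 × 10^-4 mol
[Cr2O7^2-] = 4.953 × 10^-4 / 0.01004 = 0.04933 mol/L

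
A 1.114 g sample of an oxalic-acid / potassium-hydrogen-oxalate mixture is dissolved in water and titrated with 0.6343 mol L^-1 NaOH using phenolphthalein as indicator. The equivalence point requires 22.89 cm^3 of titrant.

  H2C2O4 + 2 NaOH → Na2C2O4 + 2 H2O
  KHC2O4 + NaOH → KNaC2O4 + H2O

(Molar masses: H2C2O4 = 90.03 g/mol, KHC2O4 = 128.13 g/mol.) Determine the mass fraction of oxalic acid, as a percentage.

n(NaOH) = 0.02289 × 0.6343 = 0.01452 mol
Let x = n(H2C2O4), y = n(KHC2O4).
Titrant: 2x + 1y = 0.01452;  mass: 90.03x + 128.13y = 1.114
Solving, x = 4.490 × 10^-3 mol, y = 5.540 × 10^-3 mol
mass of H2C2O4 = 4.490 × 10^-3 × 90.03 = 0.4042 g
% H2C2O4 = 0.4042 / 1.114 × 100 = 36.28 %

36.28 %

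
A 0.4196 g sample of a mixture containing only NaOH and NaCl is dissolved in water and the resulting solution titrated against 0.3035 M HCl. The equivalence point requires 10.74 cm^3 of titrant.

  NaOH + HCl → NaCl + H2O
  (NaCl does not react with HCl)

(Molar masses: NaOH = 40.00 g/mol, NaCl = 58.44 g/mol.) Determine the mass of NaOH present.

0.1304 g

n(HCl) = 0.01074 × 0.3035 = 3.260 × 10^-3 mol
Let x = n(NaOH), y = n(NaCl).
Titrant: 1x = 3.260 × 10^-3;  mass: 40.00x + 58.44y = 0.4196
Solving, x = 3.260 × 10^-3 mol, y = 4.949 × 10^-3 mol
mass of NaOH = 3.260 × 10^-3 × 40.00 = 0.1304 g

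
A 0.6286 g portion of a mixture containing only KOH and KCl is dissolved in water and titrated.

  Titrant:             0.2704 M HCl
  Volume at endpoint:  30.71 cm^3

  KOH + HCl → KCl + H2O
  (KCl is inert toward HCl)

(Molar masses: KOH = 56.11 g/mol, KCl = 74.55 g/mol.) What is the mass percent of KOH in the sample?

74.12 %

n(HCl) = 0.03071 × 0.2704 = 8.304 × 10^-3 mol
Let x = n(KOH), y = n(KCl).
Titrant: 1x = 8.304 × 10^-3;  mass: 56.11x + 74.55y = 0.6286
Solving, x = 8.304 × 10^-3 mol, y = 2.182 × 10^-3 mol
mass of KOH = 8.304 × 10^-3 × 56.11 = 0.4659 g
% KOH = 0.4659 / 0.6286 × 100 = 74.12 %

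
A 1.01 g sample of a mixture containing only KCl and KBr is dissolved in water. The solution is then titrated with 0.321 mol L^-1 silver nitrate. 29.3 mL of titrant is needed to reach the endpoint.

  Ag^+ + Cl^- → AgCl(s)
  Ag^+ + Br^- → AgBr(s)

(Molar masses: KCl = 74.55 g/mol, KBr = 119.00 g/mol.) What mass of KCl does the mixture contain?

n(AgNO3) = 0.0293 × 0.321 = 9.41 × 10^-3 mol
Let x = n(KCl), y = n(KBr).
Titrant: 1x + 1y = 9.41 × 10^-3;  mass: 74.55x + 119.00y = 1.01
Solving, x = 2.46 × 10^-3 mol, y = 6.95 × 10^-3 mol
mass of KCl = 2.46 × 10^-3 × 74.55 = 0.183 g

0.183 g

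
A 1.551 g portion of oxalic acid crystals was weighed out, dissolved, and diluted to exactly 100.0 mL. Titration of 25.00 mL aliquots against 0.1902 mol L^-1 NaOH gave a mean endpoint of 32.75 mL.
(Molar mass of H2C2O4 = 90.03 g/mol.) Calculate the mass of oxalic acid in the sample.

H2C2O4 + 2 NaOH → Na2C2O4 + 2 H2O
n(NaOH) per titration = 0.03275 × 0.1902 = 6.229 × 10^-3 mol
From the 1:2 ratio, n(H2C2O4) in each aliquot = 1/2 × 6.229 × 10^-3 = 3.115 × 10^-3 mol
n(H2C2O4) in the whole flask = 3.115 × 10^-3 × 100.0/25.00 = 0.01246 mol
mass of H2C2O4 = 0.01246 × 90.03 = 1.122 g

1.122 g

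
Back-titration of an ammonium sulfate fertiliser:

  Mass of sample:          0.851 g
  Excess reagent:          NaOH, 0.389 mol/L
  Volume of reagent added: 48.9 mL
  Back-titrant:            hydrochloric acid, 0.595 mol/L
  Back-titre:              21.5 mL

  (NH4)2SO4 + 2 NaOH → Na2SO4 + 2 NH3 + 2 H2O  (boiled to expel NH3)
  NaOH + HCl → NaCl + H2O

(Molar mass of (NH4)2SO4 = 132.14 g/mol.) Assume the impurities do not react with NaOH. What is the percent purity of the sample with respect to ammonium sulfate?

48.4 %

n(NaOH) added = 0.0489 × 0.389 = 0.0190 mol
n(HCl) used in back-titration = 0.0215 × 0.595 = 0.0128 mol
n(NaOH) left over = 0.0128 mol (1:1 ratio)
n(NaOH) consumed by analyte = 0.0190 − 0.0128 = 6.23 × 10^-3 mol
From the 1:2 ratio, n((NH4)2SO4) = 1/2 × 6.23 × 10^-3 = 3.11 × 10^-3 mol
mass of (NH4)2SO4 = 3.11 × 10^-3 × 132.14 = 0.412 g
% (NH4)2SO4 = 0.412 / 0.851 × 100 = 48.4 %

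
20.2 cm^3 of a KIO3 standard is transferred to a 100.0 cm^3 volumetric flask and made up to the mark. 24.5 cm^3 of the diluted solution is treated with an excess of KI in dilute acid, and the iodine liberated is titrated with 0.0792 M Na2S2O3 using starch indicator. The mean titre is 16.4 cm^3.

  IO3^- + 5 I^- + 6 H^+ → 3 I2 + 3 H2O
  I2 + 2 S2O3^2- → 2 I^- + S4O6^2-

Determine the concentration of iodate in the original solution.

n(S2O3^2-) = 0.0164 × 0.0792 = 1.30 × 10^-3 mol
n(I2) = n(S2O3^2-)/2 = 6.49 × 10^-4 mol
From the 1:3 ratio, n(IO3^-) in the aliquot = 1/3 × 6.49 × 10^-4 = 2.16 × 10^-4 mol
[IO3^-]_dilute = 2.16 × 10^-4 / 0.0245 = 0.00884 mol/L
[IO3^-]_original = 0.00884 × 100.0/20.2 = 0.0437 mol/L

0.0437 M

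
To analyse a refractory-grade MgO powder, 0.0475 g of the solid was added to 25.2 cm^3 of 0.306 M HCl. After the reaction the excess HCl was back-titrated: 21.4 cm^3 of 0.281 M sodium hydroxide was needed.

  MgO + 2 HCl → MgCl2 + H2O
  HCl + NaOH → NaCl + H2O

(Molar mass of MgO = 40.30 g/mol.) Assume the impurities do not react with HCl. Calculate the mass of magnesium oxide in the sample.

n(HCl) added = 0.0252 × 0.306 = 7.71 × 10^-3 mol
n(NaOH) used in back-titration = 0.0214 × 0.281 = 6.01 × 10^-3 mol
n(HCl) left over = 6.01 × 10^-3 mol (1:1 ratio)
n(HCl) consumed by analyte = 7.71 × 10^-3 − 6.01 × 10^-3 = 1.70 × 10^-3 mol
From the 1:2 ratio, n(MgO) = 1/2 × 1.70 × 10^-3 = 8.49 × 10^-4 mol
mass of MgO = 8.49 × 10^-4 × 40.30 = 0.0342 g

0.0342 g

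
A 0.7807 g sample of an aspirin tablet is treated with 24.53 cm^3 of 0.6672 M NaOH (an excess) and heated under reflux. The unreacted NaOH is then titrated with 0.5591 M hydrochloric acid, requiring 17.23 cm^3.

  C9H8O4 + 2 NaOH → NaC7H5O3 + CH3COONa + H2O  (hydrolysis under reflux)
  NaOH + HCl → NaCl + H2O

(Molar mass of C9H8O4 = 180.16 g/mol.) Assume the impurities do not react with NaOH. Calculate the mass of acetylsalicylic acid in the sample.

n(NaOH) added = 0.02453 × 0.6672 = 0.01637 mol
n(HCl) used in back-titration = 0.01723 × 0.5591 = 9.633 × 10^-3 mol
n(NaOH) left over = 9.633 × 10^-3 mol (1:1 ratio)
n(NaOH) consumed by analyte = 0.01637 − 9.633 × 10^-3 = 6.733 × 10^-3 mol
From the 1:2 ratio, n(C9H8O4) = 1/2 × 6.733 × 10^-3 = 3.367 × 10^-3 mol
mass of C9H8O4 = 3.367 × 10^-3 × 180.16 = 0.6065 g

0.6065 g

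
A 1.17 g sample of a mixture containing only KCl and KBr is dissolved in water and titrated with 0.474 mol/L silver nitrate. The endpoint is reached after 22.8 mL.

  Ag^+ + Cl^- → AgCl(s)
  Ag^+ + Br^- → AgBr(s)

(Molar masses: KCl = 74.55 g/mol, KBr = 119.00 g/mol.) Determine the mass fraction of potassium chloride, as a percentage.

16.6 %

n(AgNO3) = 0.0228 × 0.474 = 0.0108 mol
Let x = n(KCl), y = n(KBr).
Titrant: 1x + 1y = 0.0108;  mass: 74.55x + 119.00y = 1.17
Solving, x = 2.61 × 10^-3 mol, y = 8.20 × 10^-3 mol
mass of KCl = 2.61 × 10^-3 × 74.55 = 0.195 g
% KCl = 0.195 / 1.17 × 100 = 16.6 %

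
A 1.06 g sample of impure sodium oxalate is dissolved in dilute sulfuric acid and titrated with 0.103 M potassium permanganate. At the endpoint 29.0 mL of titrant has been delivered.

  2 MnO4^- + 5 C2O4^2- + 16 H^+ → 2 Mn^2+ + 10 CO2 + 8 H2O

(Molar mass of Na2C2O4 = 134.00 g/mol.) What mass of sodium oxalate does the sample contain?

1.00 g

n(KMnO4) = 0.0290 L × 0.103 mol/L = 2.99 × 10^-3 mol
From the 5:2 ratio, n(Na2C2O4) = 5/2 × 2.99 × 10^-3 = 7.47 × 10^-3 mol
mass of Na2C2O4 = 7.47 × 10^-3 × 134.00 g/mol = 1.00 g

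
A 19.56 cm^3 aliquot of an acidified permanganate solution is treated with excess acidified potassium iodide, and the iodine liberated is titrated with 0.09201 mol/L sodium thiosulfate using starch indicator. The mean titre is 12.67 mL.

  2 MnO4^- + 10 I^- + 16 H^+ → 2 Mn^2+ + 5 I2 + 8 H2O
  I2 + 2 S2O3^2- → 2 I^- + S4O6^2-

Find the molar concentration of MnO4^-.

n(S2O3^2-) = 0.01267 × 0.09201 = 1.166 × 10^-3 mol
n(I2) = n(S2O3^2-)/2 = 5.829 × 10^-4 mol
From the 2:5 ratio, n(MnO4^-) in the aliquot = 2/5 × 5.829 × 10^-4 = 2.332 × 10^-4 mol
[MnO4^-] = 2.332 × 10^-4 / 0.01956 = 0.01192 mol/L

0.01192 mol/L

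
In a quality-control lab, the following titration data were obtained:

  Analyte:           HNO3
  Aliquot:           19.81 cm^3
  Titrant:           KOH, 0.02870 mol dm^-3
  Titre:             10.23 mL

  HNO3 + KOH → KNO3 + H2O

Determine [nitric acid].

n(KOH) = 0.01023 L × 0.02870 mol/L = 2.936 × 10^-4 mol
n(HNO3) = 2.936 × 10^-4 mol (1:1 mole ratio)
[HNO3] = 2.936 × 10^-4 mol / 0.01981 L = 0.01482 mol/L

0.01482 mol/L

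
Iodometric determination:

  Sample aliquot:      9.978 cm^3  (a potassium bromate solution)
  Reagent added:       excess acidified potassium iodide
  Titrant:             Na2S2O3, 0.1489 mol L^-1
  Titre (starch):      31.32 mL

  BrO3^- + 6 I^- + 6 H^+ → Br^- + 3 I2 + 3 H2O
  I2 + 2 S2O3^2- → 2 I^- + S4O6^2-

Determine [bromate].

n(S2O3^2-) = 0.03132 × 0.1489 = 4.664 × 10^-3 mol
n(I2) = n(S2O3^2-)/2 = 2.332 × 10^-3 mol
From the 1:3 ratio, n(BrO3^-) in the aliquot = 1/3 × 2.332 × 10^-3 = 7.773 × 10^-4 mol
[BrO3^-] = 7.773 × 10^-4 / 0.009978 = 0.07790 mol/L

0.07790 mol/L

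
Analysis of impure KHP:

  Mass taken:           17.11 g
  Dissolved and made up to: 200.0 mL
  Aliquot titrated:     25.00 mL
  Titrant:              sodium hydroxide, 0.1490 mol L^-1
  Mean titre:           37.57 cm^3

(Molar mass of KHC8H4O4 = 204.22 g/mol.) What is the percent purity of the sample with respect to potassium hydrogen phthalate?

KHC8H4O4 + NaOH → KNaC8H4O4 + H2O
n(NaOH) per titration = 0.03757 × 0.1490 = 5.598 × 10^-3 mol
n(KHC8H4O4) in each aliquot = 5.598 × 10^-3 mol (1:1 ratio)
n(KHC8H4O4) in the whole flask = 5.598 × 10^-3 × 200.0/25.00 = 0.04478 mol
mass of KHC8H4O4 = 0.04478 × 204.22 = 9.146 g
% KHC8H4O4 = 9.146 / 17.11 × 100 = 53.45 %

53.45 %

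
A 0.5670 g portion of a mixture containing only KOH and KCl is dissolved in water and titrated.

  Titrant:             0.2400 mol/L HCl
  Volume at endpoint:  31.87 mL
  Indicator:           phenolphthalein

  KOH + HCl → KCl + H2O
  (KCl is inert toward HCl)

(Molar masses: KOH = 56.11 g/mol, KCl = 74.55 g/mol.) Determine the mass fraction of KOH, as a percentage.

75.69 %

n(HCl) = 0.03187 × 0.2400 = 7.649 × 10^-3 mol
Let x = n(KOH), y = n(KCl).
Titrant: 1x = 7.649 × 10^-3;  mass: 56.11x + 74.55y = 0.5670
Solving, x = 7.649 × 10^-3 mol, y = 1.849 × 10^-3 mol
mass of KOH = 7.649 × 10^-3 × 56.11 = 0.4292 g
% KOH = 0.4292 / 0.5670 × 100 = 75.69 %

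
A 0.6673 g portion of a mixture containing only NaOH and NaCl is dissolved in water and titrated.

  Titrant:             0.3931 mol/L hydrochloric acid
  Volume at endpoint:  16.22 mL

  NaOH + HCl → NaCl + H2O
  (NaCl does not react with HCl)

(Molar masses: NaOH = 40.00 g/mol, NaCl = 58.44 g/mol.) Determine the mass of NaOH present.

n(HCl) = 0.01622 × 0.3931 = 6.376 × 10^-3 mol
Let x = n(NaOH), y = n(NaCl).
Titrant: 1x = 6.376 × 10^-3;  mass: 40.00x + 58.44y = 0.6673
Solving, x = 6.376 × 10^-3 mol, y = 7.054 × 10^-3 mol
mass of NaOH = 6.376 × 10^-3 × 40.00 = 0.2550 g

0.2550 g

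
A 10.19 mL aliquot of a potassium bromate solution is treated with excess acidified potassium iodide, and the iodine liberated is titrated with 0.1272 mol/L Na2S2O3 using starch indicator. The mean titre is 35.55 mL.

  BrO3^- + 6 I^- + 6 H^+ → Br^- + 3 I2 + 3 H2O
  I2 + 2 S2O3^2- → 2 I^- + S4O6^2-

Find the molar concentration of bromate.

n(S2O3^2-) = 0.03555 × 0.1272 = 4.522 × 10^-3 mol
n(I2) = n(S2O3^2-)/2 = 2.261 × 10^-3 mol
From the 1:3 ratio, n(BrO3^-) in the aliquot = 1/3 × 2.261 × 10^-3 = 7.537 × 10^-4 mol
[BrO3^-] = 7.537 × 10^-4 / 0.01019 = 0.07396 mol/L

0.07396 mol/L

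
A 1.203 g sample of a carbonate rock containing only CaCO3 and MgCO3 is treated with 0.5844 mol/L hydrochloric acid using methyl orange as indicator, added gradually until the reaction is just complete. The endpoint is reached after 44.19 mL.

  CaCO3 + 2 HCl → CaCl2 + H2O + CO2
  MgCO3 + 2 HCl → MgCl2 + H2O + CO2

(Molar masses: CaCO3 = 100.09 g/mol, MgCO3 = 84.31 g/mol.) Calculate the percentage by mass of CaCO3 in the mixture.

60.30 %

n(HCl) = 0.04419 × 0.5844 = 0.02582 mol
Let x = n(CaCO3), y = n(MgCO3).
Titrant: 2x + 2y = 0.02582;  mass: 100.09x + 84.31y = 1.203
Solving, x = 7.247 × 10^-3 mol, y = 5.665 × 10^-3 mol
mass of CaCO3 = 7.247 × 10^-3 × 100.09 = 0.7254 g
% CaCO3 = 0.7254 / 1.203 × 100 = 60.30 %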